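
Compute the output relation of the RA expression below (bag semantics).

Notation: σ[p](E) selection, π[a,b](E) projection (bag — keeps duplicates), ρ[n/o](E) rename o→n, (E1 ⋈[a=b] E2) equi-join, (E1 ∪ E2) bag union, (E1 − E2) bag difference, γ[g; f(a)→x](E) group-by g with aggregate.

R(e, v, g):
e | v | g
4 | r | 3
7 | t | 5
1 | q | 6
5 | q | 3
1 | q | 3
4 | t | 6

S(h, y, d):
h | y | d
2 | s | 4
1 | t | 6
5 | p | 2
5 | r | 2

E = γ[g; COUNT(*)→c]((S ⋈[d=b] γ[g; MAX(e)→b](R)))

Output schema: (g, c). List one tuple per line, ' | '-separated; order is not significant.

Stepwise |·|:
  S → 4
  R → 6
  γ[g; MAX(e)→b](R) → 3
  (S ⋈[d=b] γ[g; MAX(e)→b](R)) → 1
  γ[g; COUNT(*)→c]((S ⋈[d=b] γ[g; MAX(e)→b](R))) → 1

== RESULT ==
g | c
6 | 1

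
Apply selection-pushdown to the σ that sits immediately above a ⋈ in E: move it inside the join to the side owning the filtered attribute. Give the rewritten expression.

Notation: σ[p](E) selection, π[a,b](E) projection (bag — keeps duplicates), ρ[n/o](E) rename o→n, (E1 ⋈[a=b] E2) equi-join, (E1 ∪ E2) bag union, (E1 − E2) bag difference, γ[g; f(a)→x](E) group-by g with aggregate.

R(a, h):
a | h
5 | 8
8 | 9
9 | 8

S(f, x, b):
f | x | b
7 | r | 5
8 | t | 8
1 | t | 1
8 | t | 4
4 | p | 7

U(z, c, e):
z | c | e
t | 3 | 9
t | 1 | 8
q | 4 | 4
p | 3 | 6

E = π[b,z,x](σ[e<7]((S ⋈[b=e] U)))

σ filters on e, owned by the right side.
E' = π[b,z,x]((S ⋈[b=e] σ[e<7](U)))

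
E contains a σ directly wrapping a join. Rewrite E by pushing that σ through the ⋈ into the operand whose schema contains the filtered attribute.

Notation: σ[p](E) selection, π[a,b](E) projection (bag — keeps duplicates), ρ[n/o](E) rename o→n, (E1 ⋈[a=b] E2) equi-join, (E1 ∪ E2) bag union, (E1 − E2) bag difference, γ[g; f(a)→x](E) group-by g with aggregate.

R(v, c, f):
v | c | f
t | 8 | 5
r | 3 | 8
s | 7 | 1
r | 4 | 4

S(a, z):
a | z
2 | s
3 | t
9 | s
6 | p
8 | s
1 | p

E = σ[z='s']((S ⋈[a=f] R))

σ filters on z, owned by the left side.
E' = (σ[z='s'](S) ⋈[a=f] R)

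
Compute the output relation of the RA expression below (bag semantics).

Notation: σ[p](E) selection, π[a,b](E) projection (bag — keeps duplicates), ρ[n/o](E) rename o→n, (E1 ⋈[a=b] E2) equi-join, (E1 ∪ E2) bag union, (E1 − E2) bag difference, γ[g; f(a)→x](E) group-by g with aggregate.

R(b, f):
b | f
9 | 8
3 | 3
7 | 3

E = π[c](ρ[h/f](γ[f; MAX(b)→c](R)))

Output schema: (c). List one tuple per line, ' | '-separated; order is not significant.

Row counts bottom-up:
  R → 3
  γ[f; MAX(b)→c](R) → 2
  ρ[h/f](γ[f; MAX(b)→c](R)) → 2
  π[c](ρ[h/f](γ[f; MAX(b)→c](R))) → 2

== RESULT ==
c
7
9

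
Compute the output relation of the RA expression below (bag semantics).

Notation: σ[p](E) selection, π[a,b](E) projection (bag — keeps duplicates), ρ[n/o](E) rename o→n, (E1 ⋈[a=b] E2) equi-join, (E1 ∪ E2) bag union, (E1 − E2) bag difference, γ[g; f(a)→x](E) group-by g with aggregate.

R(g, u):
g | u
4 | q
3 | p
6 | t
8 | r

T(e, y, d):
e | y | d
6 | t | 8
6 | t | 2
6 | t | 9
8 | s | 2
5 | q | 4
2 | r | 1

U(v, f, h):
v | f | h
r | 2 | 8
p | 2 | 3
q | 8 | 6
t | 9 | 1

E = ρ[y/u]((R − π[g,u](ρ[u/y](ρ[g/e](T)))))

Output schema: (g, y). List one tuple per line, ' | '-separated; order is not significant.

Stepwise |·|:
  R → 4
  T → 6
  ρ[g/e](T) → 6
  ρ[u/y](ρ[g/e](T)) → 6
  π[g,u](ρ[u/y](ρ[g/e](T))) → 6
  (R − π[g,u](ρ[u/y](ρ[g/e](T)))) → 3
  ρ[y/u]((R − π[g,u](ρ[u/y](ρ[g/e](T))))) → 3

== RESULT ==
g | y
3 | p
4 | q
8 | r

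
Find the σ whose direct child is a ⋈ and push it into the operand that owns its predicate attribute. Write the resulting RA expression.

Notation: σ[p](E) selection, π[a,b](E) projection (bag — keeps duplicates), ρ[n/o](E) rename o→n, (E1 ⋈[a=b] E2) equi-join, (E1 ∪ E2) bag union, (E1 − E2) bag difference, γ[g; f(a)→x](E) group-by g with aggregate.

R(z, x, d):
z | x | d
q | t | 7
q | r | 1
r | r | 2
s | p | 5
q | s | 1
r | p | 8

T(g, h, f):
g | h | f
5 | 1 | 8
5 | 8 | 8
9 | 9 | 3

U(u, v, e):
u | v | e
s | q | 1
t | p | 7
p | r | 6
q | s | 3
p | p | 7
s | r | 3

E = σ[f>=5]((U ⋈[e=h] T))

σ filters on f, owned by the right side.
E' = (U ⋈[e=h] σ[f>=5](T))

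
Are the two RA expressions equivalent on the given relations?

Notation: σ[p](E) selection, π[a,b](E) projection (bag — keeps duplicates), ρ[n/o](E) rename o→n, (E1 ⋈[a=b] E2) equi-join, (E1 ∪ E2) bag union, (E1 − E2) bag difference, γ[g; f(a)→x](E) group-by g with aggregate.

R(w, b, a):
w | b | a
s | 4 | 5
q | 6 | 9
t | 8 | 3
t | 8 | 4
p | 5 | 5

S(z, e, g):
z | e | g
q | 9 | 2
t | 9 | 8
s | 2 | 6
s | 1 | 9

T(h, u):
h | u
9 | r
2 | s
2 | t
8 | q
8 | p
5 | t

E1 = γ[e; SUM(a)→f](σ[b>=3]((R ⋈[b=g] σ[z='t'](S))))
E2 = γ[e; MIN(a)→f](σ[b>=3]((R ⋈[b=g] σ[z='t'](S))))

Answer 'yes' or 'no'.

E1 stepwise |·|:
  R → 5
  S → 4
  σ[z='t'](S) → 1
  (R ⋈[b=g] σ[z='t'](S)) → 2
  σ[b>=3]((R ⋈[b=g] σ[z='t'](S))) → 2
  γ[e; SUM(a)→f](σ[b>=3]((R ⋈[b=g] σ[z='t'](S)))) → 1
E2 stepwise |·|:
  R → 5
  S → 4
  σ[z='t'](S) → 1
  (R ⋈[b=g] σ[z='t'](S)) → 2
  σ[b>=3]((R ⋈[b=g] σ[z='t'](S))) → 2
  γ[e; MIN(a)→f](σ[b>=3]((R ⋈[b=g] σ[z='t'](S)))) → 1

E1 result:
e | f
9 | 7
E2 result:
e | f
9 | 3
Witness: (9, 7) appears 1× in E1 but 0× in E2.

no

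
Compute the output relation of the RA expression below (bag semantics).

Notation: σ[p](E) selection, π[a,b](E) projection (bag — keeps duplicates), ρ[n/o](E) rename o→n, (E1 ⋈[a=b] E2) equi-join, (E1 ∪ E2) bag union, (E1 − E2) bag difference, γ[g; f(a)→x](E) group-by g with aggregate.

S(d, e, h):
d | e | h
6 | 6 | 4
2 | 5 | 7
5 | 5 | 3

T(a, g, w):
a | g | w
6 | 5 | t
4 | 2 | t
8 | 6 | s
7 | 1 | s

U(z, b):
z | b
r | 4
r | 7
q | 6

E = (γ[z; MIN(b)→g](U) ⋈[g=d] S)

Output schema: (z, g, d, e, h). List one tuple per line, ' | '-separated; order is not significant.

Per-node cardinality:
  U → 3
  γ[z; MIN(b)→g](U) → 2
  S → 3
  (γ[z; MIN(b)→g](U) ⋈[g=d] S) → 1

== RESULT ==
z | g | d | e | h
q | 6 | 6 | 6 | 4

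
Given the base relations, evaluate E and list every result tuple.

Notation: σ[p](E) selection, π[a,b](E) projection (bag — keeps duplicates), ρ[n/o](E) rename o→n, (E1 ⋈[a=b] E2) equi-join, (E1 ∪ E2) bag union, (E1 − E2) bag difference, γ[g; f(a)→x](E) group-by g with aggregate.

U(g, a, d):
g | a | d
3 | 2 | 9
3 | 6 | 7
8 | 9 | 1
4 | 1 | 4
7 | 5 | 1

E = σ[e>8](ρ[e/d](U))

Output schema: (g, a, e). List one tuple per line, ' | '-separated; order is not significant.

Subexpression sizes:
  U → 5
  ρ[e/d](U) → 5
  σ[e>8](ρ[e/d](U)) → 1

== RESULT ==
g | a | e
3 | 2 | 9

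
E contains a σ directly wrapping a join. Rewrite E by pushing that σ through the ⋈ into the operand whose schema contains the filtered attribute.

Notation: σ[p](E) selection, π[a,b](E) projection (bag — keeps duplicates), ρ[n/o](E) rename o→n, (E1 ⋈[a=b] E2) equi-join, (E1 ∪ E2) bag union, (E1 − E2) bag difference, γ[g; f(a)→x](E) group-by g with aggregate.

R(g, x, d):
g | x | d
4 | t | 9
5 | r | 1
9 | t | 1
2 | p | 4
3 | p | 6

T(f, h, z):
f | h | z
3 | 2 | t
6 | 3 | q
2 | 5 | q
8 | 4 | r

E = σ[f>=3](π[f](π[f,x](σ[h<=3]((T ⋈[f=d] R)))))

σ filters on h, owned by the left side.
E' = σ[f>=3](π[f](π[f,x]((σ[h<=3](T) ⋈[f=d] R))))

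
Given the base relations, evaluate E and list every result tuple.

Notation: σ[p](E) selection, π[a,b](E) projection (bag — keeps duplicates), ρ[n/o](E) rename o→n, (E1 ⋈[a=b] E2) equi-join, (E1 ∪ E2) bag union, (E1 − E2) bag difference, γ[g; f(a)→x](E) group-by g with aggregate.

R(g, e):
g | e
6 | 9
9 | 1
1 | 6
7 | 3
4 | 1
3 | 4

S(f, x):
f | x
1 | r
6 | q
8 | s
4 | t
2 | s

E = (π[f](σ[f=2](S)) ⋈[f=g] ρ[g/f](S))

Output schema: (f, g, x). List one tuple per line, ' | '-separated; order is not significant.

Subexpression sizes:
  S → 5
  σ[f=2](S) → 1
  π[f](σ[f=2](S)) → 1
  S → 5
  ρ[g/f](S) → 5
  (π[f](σ[f=2](S)) ⋈[f=g] ρ[g/f](S)) → 1

== RESULT ==
f | g | x
2 | 2 | s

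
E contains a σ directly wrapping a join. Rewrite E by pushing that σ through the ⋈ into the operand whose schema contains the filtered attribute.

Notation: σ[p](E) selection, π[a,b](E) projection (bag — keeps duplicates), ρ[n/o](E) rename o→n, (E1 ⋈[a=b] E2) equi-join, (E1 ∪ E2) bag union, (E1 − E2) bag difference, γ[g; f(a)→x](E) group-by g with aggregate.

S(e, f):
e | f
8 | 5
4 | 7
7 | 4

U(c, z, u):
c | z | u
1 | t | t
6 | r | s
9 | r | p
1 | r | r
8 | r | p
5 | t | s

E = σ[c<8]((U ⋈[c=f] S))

σ filters on c, owned by the left side.
E' = (σ[c<8](U) ⋈[c=f] S)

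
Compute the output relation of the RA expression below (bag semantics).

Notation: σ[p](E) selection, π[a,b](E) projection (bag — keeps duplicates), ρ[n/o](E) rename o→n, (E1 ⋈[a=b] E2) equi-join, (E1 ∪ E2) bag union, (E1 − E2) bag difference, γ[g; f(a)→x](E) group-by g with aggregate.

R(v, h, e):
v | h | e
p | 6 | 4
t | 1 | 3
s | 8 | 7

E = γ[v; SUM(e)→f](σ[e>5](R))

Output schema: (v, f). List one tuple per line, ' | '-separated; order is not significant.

Subexpression sizes:
  R → 3
  σ[e>5](R) → 1
  γ[v; SUM(e)→f](σ[e>5](R)) → 1

== RESULT ==
v | f
s | 7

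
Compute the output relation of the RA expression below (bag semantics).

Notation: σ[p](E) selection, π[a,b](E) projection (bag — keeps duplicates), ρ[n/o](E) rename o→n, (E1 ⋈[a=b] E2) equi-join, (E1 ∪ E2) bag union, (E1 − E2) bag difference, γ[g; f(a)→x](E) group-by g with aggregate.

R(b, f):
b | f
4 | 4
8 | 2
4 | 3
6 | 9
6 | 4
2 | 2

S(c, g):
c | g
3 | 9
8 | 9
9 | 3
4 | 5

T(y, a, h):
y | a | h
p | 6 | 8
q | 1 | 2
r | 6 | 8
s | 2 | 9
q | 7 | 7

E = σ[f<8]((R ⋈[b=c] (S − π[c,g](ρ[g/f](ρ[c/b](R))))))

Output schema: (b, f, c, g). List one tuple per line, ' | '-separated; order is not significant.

Subexpression sizes:
  R → 6
  S → 4
  R → 6
  ρ[c/b](R) → 6
  ρ[g/f](ρ[c/b](R)) → 6
  π[c,g](ρ[g/f](ρ[c/b](R))) → 6
  (S − π[c,g](ρ[g/f](ρ[c/b](R)))) → 4
  (R ⋈[b=c] (S − π[c,g](ρ[g/f](ρ[c/b](R))))) → 3
  σ[f<8]((R ⋈[b=c] (S − π[c,g](ρ[g/f](ρ[c/b](R)))))) → 3

== RESULT ==
b | f | c | g
4 | 3 | 4 | 5
4 | 4 | 4 | 5
8 | 2 | 8 | 9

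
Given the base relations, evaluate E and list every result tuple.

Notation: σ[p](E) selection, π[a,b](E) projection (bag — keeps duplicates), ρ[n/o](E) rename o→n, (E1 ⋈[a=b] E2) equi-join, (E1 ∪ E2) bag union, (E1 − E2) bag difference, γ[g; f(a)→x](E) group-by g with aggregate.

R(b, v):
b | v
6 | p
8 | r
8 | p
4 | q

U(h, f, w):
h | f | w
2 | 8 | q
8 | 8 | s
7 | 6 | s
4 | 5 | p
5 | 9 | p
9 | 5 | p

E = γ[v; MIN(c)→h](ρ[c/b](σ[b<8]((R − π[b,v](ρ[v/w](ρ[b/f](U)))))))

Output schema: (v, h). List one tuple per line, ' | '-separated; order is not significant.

Per-node cardinality:
  R → 4
  U → 6
  ρ[b/f](U) → 6
  ρ[v/w](ρ[b/f](U)) → 6
  π[b,v](ρ[v/w](ρ[b/f](U))) → 6
  (R − π[b,v](ρ[v/w](ρ[b/f](U)))) → 4
  σ[b<8]((R − π[b,v](ρ[v/w](ρ[b/f](U))))) → 2
  ρ[c/b](σ[b<8]((R − π[b,v](ρ[v/w](ρ[b/f](U)))))) → 2
  γ[v; MIN(c)→h](ρ[c/b](σ[b<8]((R − π[b,v](ρ[v/w](ρ[b/f](U))))))) → 2

== RESULT ==
v | h
p | 6
q | 4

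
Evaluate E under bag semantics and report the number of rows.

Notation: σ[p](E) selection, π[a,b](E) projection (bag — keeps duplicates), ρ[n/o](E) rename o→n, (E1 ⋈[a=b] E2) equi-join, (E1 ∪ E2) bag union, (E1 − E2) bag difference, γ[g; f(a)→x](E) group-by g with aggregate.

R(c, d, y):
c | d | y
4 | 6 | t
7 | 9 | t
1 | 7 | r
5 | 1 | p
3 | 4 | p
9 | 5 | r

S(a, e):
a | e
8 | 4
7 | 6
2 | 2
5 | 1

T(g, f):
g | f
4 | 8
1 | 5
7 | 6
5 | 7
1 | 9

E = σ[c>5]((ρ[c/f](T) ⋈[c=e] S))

Row counts bottom-up:
  T → 5
  ρ[c/f](T) → 5
  S → 4
  (ρ[c/f](T) ⋈[c=e] S) → 1
  σ[c>5]((ρ[c/f](T) ⋈[c=e] S)) → 1

|E| = 1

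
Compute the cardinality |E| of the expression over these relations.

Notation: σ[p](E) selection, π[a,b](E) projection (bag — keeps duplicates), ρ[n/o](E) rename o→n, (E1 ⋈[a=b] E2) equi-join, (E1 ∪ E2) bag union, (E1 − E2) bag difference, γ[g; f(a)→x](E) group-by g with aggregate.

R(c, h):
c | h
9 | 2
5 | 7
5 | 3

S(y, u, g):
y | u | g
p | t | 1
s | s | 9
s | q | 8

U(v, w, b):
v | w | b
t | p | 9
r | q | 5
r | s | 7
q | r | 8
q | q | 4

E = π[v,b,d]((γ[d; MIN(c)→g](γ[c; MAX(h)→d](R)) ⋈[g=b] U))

Stepwise |·|:
  R → 3
  γ[c; MAX(h)→d](R) → 2
  γ[d; MIN(c)→g](γ[c; MAX(h)→d](R)) → 2
  U → 5
  (γ[d; MIN(c)→g](γ[c; MAX(h)→d](R)) ⋈[g=b] U) → 2
  π[v,b,d]((γ[d; MIN(c)→g](γ[c; MAX(h)→d](R)) ⋈[g=b] U)) → 2

|E| = 2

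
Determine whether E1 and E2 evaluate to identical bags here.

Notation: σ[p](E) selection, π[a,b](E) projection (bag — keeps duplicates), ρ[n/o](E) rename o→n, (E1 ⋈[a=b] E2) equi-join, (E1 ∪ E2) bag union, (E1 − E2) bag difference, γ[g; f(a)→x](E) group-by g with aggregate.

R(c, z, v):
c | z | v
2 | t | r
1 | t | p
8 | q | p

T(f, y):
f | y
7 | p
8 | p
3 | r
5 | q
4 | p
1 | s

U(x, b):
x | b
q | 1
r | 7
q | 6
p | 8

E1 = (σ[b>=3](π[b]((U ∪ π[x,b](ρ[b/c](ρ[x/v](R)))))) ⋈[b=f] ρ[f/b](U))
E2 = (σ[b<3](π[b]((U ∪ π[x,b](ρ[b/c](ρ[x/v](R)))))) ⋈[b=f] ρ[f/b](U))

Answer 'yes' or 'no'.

E1 stepwise |·|:
  U → 4
  R → 3
  ρ[x/v](R) → 3
  ρ[b/c](ρ[x/v](R)) → 3
  π[x,b](ρ[b/c](ρ[x/v](R))) → 3
  (U ∪ π[x,b](ρ[b/c](ρ[x/v](R)))) → 7
  π[b]((U ∪ π[x,b](ρ[b/c](ρ[x/v](R))))) → 7
  σ[b>=3](π[b]((U ∪ π[x,b](ρ[b/c](ρ[x/v](R)))))) → 4
  U → 4
  ρ[f/b](U) → 4
  (σ[b>=3](π[b]((U ∪ π[x,b](ρ[b/c](ρ[x/v](R)))))) ⋈[b=f] ρ[f/b](U)) → 4
E2 stepwise |·|:
  U → 4
  R → 3
  ρ[x/v](R) → 3
  ρ[b/c](ρ[x/v](R)) → 3
  π[x,b](ρ[b/c](ρ[x/v](R))) → 3
  (U ∪ π[x,b](ρ[b/c](ρ[x/v](R)))) → 7
  π[b]((U ∪ π[x,b](ρ[b/c](ρ[x/v](R))))) → 7
  σ[b<3](π[b]((U ∪ π[x,b](ρ[b/c](ρ[x/v](R)))))) → 3
  U → 4
  ρ[f/b](U) → 4
  (σ[b<3](π[b]((U ∪ π[x,b](ρ[b/c](ρ[x/v](R)))))) ⋈[b=f] ρ[f/b](U)) → 2

E1 result:
b | x | f
6 | q | 6
7 | r | 7
8 | p | 8
8 | p | 8
E2 result:
b | x | f
1 | q | 1
1 | q | 1
Witness: (1, 'q', 1) appears 0× in E1 but 2× in E2.

no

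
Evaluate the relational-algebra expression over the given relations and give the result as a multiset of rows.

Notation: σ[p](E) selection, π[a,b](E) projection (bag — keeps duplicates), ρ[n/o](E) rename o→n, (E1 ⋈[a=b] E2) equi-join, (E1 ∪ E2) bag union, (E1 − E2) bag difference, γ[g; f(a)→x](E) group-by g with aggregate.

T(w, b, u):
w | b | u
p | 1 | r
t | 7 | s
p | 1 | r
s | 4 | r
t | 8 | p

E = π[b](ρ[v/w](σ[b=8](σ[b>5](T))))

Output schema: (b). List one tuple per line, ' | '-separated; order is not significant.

Per-node cardinality:
  T → 5
  σ[b>5](T) → 2
  σ[b=8](σ[b>5](T)) → 1
  ρ[v/w](σ[b=8](σ[b>5](T))) → 1
  π[b](ρ[v/w](σ[b=8](σ[b>5](T)))) → 1

== RESULT ==
b
8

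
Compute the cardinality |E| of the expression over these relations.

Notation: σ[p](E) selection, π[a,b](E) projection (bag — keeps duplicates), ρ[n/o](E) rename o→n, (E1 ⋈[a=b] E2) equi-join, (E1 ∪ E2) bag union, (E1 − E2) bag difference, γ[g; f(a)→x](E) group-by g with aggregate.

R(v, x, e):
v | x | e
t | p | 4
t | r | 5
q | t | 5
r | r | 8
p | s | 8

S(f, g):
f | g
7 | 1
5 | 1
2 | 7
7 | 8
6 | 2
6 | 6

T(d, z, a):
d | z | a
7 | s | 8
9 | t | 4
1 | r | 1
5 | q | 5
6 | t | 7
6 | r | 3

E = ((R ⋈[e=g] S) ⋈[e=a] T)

Subexpression sizes:
  R → 5
  S → 6
  (R ⋈[e=g] S) → 2
  T → 6
  ((R ⋈[e=g] S) ⋈[e=a] T) → 2

|E| = 2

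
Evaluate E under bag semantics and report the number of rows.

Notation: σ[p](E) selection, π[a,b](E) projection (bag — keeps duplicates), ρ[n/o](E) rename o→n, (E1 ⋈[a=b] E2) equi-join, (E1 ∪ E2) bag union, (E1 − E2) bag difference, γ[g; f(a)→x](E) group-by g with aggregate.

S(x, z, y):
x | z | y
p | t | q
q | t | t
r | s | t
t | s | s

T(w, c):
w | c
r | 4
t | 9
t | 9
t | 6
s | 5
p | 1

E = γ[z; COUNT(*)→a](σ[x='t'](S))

Stepwise |·|:
  S → 4
  σ[x='t'](S) → 1
  γ[z; COUNT(*)→a](σ[x='t'](S)) → 1

|E| = 1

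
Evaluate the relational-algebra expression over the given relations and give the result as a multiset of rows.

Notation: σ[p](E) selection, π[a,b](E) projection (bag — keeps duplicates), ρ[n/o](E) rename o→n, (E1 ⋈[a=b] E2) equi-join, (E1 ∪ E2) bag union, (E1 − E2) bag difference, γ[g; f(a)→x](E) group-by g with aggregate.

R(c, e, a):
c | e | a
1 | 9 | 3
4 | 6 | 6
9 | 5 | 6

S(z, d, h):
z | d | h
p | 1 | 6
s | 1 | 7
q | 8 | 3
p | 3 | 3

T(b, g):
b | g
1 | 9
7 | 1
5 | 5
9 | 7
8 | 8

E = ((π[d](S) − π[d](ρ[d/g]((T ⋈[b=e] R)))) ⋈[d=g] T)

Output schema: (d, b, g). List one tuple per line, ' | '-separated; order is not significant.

Stepwise |·|:
  S → 4
  π[d](S) → 4
  T → 5
  R → 3
  (T ⋈[b=e] R) → 2
  ρ[d/g]((T ⋈[b=e] R)) → 2
  π[d](ρ[d/g]((T ⋈[b=e] R))) → 2
  (π[d](S) − π[d](ρ[d/g]((T ⋈[b=e] R)))) → 4
  T → 5
  ((π[d](S) − π[d](ρ[d/g]((T ⋈[b=e] R)))) ⋈[d=g] T) → 3

== RESULT ==
d | b | g
1 | 7 | 1
1 | 7 | 1
8 | 8 | 8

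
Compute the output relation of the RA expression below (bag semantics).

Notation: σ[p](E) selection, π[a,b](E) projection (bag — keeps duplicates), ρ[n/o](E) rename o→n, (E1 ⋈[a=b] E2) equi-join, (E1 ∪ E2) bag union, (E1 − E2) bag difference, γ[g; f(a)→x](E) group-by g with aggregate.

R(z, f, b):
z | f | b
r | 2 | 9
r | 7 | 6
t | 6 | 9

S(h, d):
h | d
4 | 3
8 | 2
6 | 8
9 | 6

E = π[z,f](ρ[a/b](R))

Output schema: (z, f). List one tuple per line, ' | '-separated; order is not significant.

Row counts bottom-up:
  R → 3
  ρ[a/b](R) → 3
  π[z,f](ρ[a/b](R)) → 3

== RESULT ==
z | f
r | 2
r | 7
t | 6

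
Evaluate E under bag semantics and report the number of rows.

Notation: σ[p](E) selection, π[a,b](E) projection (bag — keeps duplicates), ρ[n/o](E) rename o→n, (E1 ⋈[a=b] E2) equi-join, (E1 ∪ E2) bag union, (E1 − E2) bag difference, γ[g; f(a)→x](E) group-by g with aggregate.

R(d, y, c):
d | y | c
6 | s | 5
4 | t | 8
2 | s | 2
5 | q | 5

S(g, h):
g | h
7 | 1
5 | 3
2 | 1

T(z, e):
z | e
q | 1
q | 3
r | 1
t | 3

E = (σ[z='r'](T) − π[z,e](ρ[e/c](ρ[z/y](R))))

Per-node cardinality:
  T → 4
  σ[z='r'](T) → 1
  R → 4
  ρ[z/y](R) → 4
  ρ[e/c](ρ[z/y](R)) → 4
  π[z,e](ρ[e/c](ρ[z/y](R))) → 4
  (σ[z='r'](T) − π[z,e](ρ[e/c](ρ[z/y](R)))) → 1

|E| = 1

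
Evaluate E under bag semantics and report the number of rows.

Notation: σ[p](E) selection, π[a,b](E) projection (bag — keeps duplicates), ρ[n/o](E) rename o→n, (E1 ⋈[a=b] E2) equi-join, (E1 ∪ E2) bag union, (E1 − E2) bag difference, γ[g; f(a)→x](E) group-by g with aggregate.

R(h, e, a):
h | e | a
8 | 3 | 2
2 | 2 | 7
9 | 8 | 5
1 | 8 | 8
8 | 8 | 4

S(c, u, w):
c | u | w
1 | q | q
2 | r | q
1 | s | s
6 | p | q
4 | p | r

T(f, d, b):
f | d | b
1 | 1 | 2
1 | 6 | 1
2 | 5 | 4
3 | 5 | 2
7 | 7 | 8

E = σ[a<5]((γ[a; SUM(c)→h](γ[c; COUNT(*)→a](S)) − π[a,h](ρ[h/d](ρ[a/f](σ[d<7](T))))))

Stepwise |·|:
  S → 5
  γ[c; COUNT(*)→a](S) → 4
  γ[a; SUM(c)→h](γ[c; COUNT(*)→a](S)) → 2
  T → 5
  σ[d<7](T) → 4
  ρ[a/f](σ[d<7](T)) → 4
  ρ[h/d](ρ[a/f](σ[d<7](T))) → 4
  π[a,h](ρ[h/d](ρ[a/f](σ[d<7](T)))) → 4
  (γ[a; SUM(c)→h](γ[c; COUNT(*)→a](S)) − π[a,h](ρ[h/d](ρ[a/f](σ[d<7](T))))) → 2
  σ[a<5]((γ[a; SUM(c)→h](γ[c; COUNT(*)→a](S)) − π[a,h](ρ[h/d](ρ[a/f](σ[d<7](T)))))) → 2

|E| = 2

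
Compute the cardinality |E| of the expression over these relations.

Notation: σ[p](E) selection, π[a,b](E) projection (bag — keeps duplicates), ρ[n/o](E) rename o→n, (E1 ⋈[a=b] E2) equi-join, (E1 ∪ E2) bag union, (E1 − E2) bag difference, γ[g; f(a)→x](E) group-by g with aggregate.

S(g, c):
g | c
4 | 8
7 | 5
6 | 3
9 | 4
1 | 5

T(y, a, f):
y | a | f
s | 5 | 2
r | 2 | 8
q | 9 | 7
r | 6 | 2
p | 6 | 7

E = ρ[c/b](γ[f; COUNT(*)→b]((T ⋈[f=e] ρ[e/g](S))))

Stepwise |·|:
  T → 5
  S → 5
  ρ[e/g](S) → 5
  (T ⋈[f=e] ρ[e/g](S)) → 2
  γ[f; COUNT(*)→b]((T ⋈[f=e] ρ[e/g](S))) → 1
  ρ[c/b](γ[f; COUNT(*)→b]((T ⋈[f=e] ρ[e/g](S)))) → 1

|E| = 1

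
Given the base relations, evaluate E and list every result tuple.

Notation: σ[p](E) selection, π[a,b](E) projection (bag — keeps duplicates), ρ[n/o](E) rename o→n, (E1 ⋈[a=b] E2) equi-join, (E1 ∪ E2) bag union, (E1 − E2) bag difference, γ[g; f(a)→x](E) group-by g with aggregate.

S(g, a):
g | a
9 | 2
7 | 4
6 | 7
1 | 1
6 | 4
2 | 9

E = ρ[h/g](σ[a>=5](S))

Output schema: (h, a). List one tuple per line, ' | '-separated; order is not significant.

Per-node cardinality:
  S → 6
  σ[a>=5](S) → 2
  ρ[h/g](σ[a>=5](S)) → 2

== RESULT ==
h | a
2 | 9
6 | 7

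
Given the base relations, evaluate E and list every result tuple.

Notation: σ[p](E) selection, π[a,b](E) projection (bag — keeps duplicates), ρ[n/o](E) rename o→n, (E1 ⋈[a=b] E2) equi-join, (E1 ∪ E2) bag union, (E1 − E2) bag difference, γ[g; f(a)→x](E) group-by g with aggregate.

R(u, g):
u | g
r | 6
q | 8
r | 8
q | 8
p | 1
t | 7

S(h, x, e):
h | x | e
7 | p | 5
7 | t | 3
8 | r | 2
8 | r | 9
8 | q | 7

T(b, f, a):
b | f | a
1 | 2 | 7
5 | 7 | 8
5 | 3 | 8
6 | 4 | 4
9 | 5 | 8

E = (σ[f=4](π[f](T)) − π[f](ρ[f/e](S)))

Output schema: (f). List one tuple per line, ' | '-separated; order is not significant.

Row counts bottom-up:
  T → 5
  π[f](T) → 5
  σ[f=4](π[f](T)) → 1
  S → 5
  ρ[f/e](S) → 5
  π[f](ρ[f/e](S)) → 5
  (σ[f=4](π[f](T)) − π[f](ρ[f/e](S))) → 1

== RESULT ==
f
4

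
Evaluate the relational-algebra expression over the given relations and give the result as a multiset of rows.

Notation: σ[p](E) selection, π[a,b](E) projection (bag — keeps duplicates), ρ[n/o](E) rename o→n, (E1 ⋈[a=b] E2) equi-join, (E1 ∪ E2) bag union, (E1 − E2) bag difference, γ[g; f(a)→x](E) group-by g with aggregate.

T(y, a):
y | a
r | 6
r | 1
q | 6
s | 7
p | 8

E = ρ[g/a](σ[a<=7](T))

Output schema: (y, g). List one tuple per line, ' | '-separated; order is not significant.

Stepwise |·|:
  T → 5
  σ[a<=7](T) → 4
  ρ[g/a](σ[a<=7](T)) → 4

== RESULT ==
y | g
q | 6
r | 1
r | 6
s | 7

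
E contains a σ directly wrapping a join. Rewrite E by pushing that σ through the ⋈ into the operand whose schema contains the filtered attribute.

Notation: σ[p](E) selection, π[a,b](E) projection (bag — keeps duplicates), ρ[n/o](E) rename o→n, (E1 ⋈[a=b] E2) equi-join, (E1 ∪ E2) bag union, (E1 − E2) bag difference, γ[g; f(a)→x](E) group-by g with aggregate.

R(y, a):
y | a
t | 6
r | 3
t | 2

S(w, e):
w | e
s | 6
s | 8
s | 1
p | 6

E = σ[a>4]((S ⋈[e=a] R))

σ filters on a, owned by the right side.
E' = (S ⋈[e=a] σ[a>4](R))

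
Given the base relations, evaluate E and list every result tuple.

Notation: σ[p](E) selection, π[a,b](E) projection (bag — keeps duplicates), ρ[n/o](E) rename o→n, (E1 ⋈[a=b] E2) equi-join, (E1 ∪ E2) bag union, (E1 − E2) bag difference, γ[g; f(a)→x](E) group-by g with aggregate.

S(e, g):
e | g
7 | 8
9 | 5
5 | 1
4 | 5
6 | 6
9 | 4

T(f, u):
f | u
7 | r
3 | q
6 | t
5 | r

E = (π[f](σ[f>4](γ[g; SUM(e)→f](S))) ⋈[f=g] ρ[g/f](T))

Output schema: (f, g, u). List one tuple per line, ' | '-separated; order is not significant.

Stepwise |·|:
  S → 6
  γ[g; SUM(e)→f](S) → 5
  σ[f>4](γ[g; SUM(e)→f](S)) → 5
  π[f](σ[f>4](γ[g; SUM(e)→f](S))) → 5
  T → 4
  ρ[g/f](T) → 4
  (π[f](σ[f>4](γ[g; SUM(e)→f](S))) ⋈[f=g] ρ[g/f](T)) → 3

== RESULT ==
f | g | u
5 | 5 | r
6 | 6 | t
7 | 7 | r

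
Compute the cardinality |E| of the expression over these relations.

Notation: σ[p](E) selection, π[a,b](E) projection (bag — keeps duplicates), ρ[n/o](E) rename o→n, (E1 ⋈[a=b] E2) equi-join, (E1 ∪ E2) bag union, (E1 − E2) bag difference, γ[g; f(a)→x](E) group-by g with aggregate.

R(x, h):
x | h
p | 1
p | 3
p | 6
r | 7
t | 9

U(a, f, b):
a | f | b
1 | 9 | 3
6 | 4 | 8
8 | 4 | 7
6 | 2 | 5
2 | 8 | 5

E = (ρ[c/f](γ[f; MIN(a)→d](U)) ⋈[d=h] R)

Stepwise |·|:
  U → 5
  γ[f; MIN(a)→d](U) → 4
  ρ[c/f](γ[f; MIN(a)→d](U)) → 4
  R → 5
  (ρ[c/f](γ[f; MIN(a)→d](U)) ⋈[d=h] R) → 3

|E| = 3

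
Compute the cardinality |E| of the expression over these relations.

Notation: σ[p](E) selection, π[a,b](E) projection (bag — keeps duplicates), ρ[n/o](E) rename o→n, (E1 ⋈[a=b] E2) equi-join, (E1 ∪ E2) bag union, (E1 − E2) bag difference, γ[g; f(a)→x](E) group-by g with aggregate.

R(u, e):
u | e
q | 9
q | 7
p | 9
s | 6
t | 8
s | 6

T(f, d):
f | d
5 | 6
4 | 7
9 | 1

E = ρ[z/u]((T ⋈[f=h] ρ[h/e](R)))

Subexpression sizes:
  T → 3
  R → 6
  ρ[h/e](R) → 6
  (T ⋈[f=h] ρ[h/e](R)) → 2
  ρ[z/u]((T ⋈[f=h] ρ[h/e](R))) → 2

|E| = 2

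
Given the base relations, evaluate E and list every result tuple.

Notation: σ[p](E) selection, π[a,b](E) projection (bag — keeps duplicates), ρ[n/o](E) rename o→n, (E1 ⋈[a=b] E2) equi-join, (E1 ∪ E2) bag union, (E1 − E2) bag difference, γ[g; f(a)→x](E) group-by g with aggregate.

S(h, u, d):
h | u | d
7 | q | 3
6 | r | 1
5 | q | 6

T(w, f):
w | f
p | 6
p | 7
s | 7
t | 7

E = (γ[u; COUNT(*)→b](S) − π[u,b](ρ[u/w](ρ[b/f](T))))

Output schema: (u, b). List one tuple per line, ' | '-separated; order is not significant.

Per-node cardinality:
  S → 3
  γ[u; COUNT(*)→b](S) → 2
  T → 4
  ρ[b/f](T) → 4
  ρ[u/w](ρ[b/f](T)) → 4
  π[u,b](ρ[u/w](ρ[b/f](T))) → 4
  (γ[u; COUNT(*)→b](S) − π[u,b](ρ[u/w](ρ[b/f](T)))) → 2

== RESULT ==
u | b
q | 2
r | 1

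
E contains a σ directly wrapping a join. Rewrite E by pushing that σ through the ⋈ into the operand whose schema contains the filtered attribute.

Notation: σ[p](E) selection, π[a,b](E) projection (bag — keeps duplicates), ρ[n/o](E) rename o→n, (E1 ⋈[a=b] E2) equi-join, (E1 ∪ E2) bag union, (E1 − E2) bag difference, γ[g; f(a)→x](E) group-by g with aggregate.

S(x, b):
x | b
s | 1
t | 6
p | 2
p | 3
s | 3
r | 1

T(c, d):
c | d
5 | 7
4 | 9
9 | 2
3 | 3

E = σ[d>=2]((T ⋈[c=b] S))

σ filters on d, owned by the left side.
E' = (σ[d>=2](T) ⋈[c=b] S)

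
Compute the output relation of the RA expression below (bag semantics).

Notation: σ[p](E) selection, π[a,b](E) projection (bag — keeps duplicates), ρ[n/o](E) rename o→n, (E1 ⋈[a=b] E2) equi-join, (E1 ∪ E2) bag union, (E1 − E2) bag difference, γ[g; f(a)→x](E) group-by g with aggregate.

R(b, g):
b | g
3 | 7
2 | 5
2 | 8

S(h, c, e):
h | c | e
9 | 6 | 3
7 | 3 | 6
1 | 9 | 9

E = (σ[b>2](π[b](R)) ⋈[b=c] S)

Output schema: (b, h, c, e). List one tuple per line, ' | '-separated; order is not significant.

Per-node cardinality:
  R → 3
  π[b](R) → 3
  σ[b>2](π[b](R)) → 1
  S → 3
  (σ[b>2](π[b](R)) ⋈[b=c] S) → 1

== RESULT ==
b | h | c | e
3 | 7 | 3 | 6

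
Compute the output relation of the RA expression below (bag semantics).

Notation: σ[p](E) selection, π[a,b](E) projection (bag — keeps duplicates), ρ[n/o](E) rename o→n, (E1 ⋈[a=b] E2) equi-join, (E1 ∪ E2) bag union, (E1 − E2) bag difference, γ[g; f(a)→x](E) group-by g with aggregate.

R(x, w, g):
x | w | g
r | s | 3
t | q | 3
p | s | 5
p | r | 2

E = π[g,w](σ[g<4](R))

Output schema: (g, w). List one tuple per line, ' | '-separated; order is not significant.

Row counts bottom-up:
  R → 4
  σ[g<4](R) → 3
  π[g,w](σ[g<4](R)) → 3

== RESULT ==
g | w
2 | r
3 | q
3 | s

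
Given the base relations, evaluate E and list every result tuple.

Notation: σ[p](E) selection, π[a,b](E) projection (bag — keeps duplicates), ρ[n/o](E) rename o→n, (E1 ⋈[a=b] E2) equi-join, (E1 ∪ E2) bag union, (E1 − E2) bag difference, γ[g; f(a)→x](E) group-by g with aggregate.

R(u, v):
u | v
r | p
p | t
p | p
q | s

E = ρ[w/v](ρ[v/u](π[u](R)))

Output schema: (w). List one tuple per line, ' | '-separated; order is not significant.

Row counts bottom-up:
  R → 4
  π[u](R) → 4
  ρ[v/u](π[u](R)) → 4
  ρ[w/v](ρ[v/u](π[u](R))) → 4

== RESULT ==
w
p
p
q
r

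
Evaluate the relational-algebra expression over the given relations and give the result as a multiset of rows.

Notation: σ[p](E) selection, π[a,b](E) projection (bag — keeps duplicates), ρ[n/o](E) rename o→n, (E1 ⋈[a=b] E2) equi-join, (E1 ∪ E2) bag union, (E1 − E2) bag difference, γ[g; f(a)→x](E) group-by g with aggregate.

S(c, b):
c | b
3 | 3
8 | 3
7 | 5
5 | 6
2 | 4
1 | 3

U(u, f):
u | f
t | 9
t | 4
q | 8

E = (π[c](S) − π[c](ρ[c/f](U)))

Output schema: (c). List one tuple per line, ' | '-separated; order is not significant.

Stepwise |·|:
  S → 6
  π[c](S) → 6
  U → 3
  ρ[c/f](U) → 3
  π[c](ρ[c/f](U)) → 3
  (π[c](S) − π[c](ρ[c/f](U))) → 5

== RESULT ==
c
1
2
3
5
7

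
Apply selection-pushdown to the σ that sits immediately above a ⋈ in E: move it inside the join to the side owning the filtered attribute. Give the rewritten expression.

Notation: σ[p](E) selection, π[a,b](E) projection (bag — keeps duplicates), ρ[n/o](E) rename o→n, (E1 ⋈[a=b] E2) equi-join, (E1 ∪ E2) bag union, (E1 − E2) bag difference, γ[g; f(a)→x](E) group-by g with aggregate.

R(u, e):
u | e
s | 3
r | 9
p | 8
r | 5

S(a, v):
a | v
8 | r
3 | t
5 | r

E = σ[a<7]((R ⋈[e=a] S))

σ filters on a, owned by the right side.
E' = (R ⋈[e=a] σ[a<7](S))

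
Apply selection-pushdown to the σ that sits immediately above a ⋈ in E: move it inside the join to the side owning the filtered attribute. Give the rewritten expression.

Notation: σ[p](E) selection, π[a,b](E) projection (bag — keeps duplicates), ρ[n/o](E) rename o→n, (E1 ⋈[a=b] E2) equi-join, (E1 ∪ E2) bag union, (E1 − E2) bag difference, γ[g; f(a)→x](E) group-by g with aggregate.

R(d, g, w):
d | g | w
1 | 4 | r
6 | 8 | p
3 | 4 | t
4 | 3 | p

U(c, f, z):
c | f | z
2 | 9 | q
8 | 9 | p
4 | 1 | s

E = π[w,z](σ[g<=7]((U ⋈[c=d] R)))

σ filters on g, owned by the right side.
E' = π[w,z]((U ⋈[c=d] σ[g<=7](R)))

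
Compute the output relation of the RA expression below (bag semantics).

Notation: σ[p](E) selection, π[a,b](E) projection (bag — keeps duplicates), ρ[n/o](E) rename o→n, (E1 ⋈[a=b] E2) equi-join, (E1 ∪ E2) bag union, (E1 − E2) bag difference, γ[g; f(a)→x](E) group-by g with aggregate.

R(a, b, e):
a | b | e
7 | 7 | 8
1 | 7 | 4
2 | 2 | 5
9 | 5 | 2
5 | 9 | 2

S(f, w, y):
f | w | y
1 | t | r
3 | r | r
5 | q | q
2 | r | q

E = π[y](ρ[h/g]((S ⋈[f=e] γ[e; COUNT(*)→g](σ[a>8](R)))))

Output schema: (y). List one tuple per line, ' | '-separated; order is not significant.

Stepwise |·|:
  S → 4
  R → 5
  σ[a>8](R) → 1
  γ[e; COUNT(*)→g](σ[a>8](R)) → 1
  (S ⋈[f=e] γ[e; COUNT(*)→g](σ[a>8](R))) → 1
  ρ[h/g]((S ⋈[f=e] γ[e; COUNT(*)→g](σ[a>8](R)))) → 1
  π[y](ρ[h/g]((S ⋈[f=e] γ[e; COUNT(*)→g](σ[a>8](R))))) → 1

== RESULT ==
y
q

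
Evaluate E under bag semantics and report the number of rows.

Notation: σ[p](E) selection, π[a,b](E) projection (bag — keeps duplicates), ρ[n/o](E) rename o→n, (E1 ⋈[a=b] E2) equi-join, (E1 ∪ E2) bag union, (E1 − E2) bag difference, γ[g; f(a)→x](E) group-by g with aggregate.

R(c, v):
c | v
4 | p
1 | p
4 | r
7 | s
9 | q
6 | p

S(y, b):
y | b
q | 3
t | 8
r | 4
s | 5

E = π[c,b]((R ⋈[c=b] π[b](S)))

Stepwise |·|:
  R → 6
  S → 4
  π[b](S) → 4
  (R ⋈[c=b] π[b](S)) → 2
  π[c,b]((R ⋈[c=b] π[b](S))) → 2

|E| = 2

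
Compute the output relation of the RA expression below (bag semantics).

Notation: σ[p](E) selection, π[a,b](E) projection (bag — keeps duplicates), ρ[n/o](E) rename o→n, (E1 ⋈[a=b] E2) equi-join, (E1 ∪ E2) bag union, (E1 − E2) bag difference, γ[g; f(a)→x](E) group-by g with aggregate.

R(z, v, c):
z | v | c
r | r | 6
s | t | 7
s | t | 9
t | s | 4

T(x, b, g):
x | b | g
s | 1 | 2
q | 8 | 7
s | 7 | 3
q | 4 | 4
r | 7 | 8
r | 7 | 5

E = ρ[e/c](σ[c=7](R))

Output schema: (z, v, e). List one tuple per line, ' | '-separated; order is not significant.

Row counts bottom-up:
  R → 4
  σ[c=7](R) → 1
  ρ[e/c](σ[c=7](R)) → 1

== RESULT ==
z | v | e
s | t | 7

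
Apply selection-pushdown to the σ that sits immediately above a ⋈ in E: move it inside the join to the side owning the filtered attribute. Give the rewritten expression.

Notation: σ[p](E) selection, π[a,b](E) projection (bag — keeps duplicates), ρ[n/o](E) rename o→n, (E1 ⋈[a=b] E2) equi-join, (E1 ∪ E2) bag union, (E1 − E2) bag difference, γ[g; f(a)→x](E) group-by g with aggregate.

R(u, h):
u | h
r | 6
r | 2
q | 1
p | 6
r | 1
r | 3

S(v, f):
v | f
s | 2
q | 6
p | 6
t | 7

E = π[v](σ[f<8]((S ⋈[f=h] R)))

σ filters on f, owned by the left side.
E' = π[v]((σ[f<8](S) ⋈[f=h] R))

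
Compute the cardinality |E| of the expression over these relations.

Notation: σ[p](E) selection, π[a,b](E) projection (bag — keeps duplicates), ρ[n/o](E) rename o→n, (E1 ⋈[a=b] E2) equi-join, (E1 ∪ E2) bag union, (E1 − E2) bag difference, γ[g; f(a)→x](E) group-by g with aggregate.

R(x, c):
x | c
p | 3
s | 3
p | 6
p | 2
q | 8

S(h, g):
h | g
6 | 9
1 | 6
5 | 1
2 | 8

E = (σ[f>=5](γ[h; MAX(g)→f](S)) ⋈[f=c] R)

Per-node cardinality:
  S → 4
  γ[h; MAX(g)→f](S) → 4
  σ[f>=5](γ[h; MAX(g)→f](S)) → 3
  R → 5
  (σ[f>=5](γ[h; MAX(g)→f](S)) ⋈[f=c] R) → 2

|E| = 2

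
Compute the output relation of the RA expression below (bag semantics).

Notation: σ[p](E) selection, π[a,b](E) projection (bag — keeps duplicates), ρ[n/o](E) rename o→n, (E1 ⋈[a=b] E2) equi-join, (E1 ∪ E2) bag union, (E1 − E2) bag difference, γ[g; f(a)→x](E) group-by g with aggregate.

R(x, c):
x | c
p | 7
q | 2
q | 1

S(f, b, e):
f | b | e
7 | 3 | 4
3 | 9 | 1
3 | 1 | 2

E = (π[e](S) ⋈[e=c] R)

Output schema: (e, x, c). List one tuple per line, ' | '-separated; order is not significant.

Per-node cardinality:
  S → 3
  π[e](S) → 3
  R → 3
  (π[e](S) ⋈[e=c] R) → 2

== RESULT ==
e | x | c
1 | q | 1
2 | q | 2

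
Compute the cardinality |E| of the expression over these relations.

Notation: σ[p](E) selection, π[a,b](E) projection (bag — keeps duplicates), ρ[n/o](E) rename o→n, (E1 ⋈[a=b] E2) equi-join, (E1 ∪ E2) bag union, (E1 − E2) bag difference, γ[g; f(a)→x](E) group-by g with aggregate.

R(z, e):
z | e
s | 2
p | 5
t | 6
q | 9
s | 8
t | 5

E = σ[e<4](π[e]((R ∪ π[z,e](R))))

Subexpression sizes:
  R → 6
  R → 6
  π[z,e](R) → 6
  (R ∪ π[z,e](R)) → 12
  π[e]((R ∪ π[z,e](R))) → 12
  σ[e<4](π[e]((R ∪ π[z,e](R)))) → 2

|E| = 2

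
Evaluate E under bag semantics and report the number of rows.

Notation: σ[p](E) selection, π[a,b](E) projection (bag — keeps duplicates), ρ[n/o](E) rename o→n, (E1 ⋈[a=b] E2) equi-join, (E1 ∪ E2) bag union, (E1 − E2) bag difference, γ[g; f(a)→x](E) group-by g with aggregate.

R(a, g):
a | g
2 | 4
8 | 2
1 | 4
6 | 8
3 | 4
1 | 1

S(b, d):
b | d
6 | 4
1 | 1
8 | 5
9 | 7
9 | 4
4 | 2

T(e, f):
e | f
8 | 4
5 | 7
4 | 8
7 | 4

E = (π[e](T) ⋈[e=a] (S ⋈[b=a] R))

Subexpression sizes:
  T → 4
  π[e](T) → 4
  S → 6
  R → 6
  (S ⋈[b=a] R) → 4
  (π[e](T) ⋈[e=a] (S ⋈[b=a] R)) → 1

|E| = 1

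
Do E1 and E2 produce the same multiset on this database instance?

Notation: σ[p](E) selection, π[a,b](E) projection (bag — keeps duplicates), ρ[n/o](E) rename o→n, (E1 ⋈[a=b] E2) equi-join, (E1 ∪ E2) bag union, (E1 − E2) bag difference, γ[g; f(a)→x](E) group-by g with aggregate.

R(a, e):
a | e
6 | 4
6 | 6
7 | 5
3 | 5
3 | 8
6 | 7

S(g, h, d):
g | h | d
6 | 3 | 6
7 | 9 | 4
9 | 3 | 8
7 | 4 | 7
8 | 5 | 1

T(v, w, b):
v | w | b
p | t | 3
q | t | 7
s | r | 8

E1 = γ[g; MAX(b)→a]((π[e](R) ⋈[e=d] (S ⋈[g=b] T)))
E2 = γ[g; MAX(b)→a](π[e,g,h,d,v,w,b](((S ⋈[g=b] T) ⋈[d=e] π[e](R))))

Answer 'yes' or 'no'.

E1 stepwise |·|:
  R → 6
  π[e](R) → 6
  S → 5
  T → 3
  (S ⋈[g=b] T) → 3
  (π[e](R) ⋈[e=d] (S ⋈[g=b] T)) → 2
  γ[g; MAX(b)→a]((π[e](R) ⋈[e=d] (S ⋈[g=b] T))) → 1
E2 stepwise |·|:
  S → 5
  T → 3
  (S ⋈[g=b] T) → 3
  R → 6
  π[e](R) → 6
  ((S ⋈[g=b] T) ⋈[d=e] π[e](R)) → 2
  π[e,g,h,d,v,w,b](((S ⋈[g=b] T) ⋈[d=e] π[e](R))) → 2
  γ[g; MAX(b)→a](π[e,g,h,d,v,w,b](((S ⋈[g=b] T) ⋈[d=e] π[e](R)))) → 1

E1 and E2 produce the same multiset:
g | a
7 | 7

yes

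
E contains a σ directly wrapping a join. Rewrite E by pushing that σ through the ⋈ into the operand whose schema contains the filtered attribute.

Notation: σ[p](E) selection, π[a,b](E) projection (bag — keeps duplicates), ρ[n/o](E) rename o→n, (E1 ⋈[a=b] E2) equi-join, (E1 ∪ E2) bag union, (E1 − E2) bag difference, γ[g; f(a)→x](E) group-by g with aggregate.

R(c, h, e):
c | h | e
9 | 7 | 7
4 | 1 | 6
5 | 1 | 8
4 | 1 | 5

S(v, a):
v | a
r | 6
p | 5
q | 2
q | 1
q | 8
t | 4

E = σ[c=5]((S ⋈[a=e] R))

σ filters on c, owned by the right side.
E' = (S ⋈[a=e] σ[c=5](R))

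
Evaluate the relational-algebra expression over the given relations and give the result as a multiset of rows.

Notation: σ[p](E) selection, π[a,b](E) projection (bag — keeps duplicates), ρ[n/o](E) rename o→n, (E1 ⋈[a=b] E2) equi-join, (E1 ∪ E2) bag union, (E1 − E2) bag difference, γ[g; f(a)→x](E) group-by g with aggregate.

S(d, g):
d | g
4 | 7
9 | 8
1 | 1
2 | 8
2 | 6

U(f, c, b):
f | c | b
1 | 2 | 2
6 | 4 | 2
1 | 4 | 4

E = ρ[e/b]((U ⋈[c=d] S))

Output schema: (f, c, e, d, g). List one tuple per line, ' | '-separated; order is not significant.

Subexpression sizes:
  U → 3
  S → 5
  (U ⋈[c=d] S) → 4
  ρ[e/b]((U ⋈[c=d] S)) → 4

== RESULT ==
f | c | e | d | g
1 | 2 | 2 | 2 | 6
1 | 2 | 2 | 2 | 8
1 | 4 | 4 | 4 | 7
6 | 4 | 2 | 4 | 7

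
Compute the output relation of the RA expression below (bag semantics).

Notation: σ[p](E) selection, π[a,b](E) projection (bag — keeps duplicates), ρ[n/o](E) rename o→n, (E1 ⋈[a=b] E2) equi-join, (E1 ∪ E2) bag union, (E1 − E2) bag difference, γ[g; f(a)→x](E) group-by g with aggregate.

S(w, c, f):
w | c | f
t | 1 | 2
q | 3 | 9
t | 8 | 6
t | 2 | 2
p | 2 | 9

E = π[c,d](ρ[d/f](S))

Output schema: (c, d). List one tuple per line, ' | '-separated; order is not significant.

Stepwise |·|:
  S → 5
  ρ[d/f](S) → 5
  π[c,d](ρ[d/f](S)) → 5

== RESULT ==
c | d
1 | 2
2 | 2
2 | 9
3 | 9
8 | 6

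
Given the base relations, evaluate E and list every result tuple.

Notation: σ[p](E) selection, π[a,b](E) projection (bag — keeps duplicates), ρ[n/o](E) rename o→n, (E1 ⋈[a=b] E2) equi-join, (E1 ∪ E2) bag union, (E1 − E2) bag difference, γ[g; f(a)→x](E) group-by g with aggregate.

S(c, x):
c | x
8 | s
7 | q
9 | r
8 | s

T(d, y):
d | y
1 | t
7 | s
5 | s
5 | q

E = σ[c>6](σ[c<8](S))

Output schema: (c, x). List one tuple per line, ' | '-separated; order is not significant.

Per-node cardinality:
  S → 4
  σ[c<8](S) → 1
  σ[c>6](σ[c<8](S)) → 1

== RESULT ==
c | x
7 | q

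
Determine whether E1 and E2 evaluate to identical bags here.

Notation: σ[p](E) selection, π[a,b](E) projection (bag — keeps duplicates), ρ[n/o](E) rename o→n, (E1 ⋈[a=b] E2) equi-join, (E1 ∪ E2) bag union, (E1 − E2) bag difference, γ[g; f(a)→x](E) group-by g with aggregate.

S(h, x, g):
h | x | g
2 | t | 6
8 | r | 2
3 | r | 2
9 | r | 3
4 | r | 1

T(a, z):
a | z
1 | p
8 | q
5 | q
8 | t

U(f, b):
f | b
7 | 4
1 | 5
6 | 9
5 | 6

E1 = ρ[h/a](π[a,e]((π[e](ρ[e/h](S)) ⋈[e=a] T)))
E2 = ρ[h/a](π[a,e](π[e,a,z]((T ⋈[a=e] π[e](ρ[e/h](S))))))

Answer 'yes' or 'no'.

E1 row counts bottom-up:
  S → 5
  ρ[e/h](S) → 5
  π[e](ρ[e/h](S)) → 5
  T → 4
  (π[e](ρ[e/h](S)) ⋈[e=a] T) → 2
  π[a,e]((π[e](ρ[e/h](S)) ⋈[e=a] T)) → 2
  ρ[h/a](π[a,e]((π[e](ρ[e/h](S)) ⋈[e=a] T))) → 2
E2 row counts bottom-up:
  T → 4
  S → 5
  ρ[e/h](S) → 5
  π[e](ρ[e/h](S)) → 5
  (T ⋈[a=e] π[e](ρ[e/h](S))) → 2
  π[e,a,z]((T ⋈[a=e] π[e](ρ[e/h](S)))) → 2
  π[a,e](π[e,a,z]((T ⋈[a=e] π[e](ρ[e/h](S))))) → 2
  ρ[h/a](π[a,e](π[e,a,z]((T ⋈[a=e] π[e](ρ[e/h](S)))))) → 2

E1 and E2 produce the same multiset:
h | e
8 | 8
8 | 8

yes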